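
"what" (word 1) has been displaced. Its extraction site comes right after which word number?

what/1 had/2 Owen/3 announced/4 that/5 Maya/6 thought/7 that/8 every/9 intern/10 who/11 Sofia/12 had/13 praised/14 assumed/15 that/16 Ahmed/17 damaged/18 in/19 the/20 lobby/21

The displaced element is "what" (word 1).
It is linked across 3 clause boundaries (that → that → that).
It functions as the direct object of "damaged", so the gap sits immediately after word 18 ("damaged").
Base order: Owen had announced that Maya thought that every intern who Sofia had praised assumed that Ahmed damaged what in the lobby.

18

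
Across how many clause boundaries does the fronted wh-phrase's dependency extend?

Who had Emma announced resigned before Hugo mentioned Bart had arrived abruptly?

1

"who" is extracted from the subject of "resigned".
Boundaries crossed, outermost first: [Ø] — 1 in total.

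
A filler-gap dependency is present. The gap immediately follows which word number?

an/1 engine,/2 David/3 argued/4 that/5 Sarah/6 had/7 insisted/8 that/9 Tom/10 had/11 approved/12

12

The displaced element is "an engine" (word 2).
It is linked across 2 clause boundaries (that → that).
It functions as the direct object of "approved", so the gap sits immediately after word 12 ("approved").
Base order: David argued that Sarah had insisted that Tom had approved an engine.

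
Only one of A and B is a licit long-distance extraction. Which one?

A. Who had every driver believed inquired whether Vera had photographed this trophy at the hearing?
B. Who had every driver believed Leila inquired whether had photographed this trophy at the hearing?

A

In B, the wh-phrase is extracted from inside a wh-island (introduced by "whether"), which blocks movement.
In A, the extraction path crosses only that-complement boundaries, which are transparent.
So A is grammatical.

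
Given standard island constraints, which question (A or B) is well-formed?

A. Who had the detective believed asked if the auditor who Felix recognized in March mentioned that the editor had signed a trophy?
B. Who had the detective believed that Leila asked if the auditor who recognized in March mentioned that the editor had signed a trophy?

A

In B, the wh-phrase is extracted from inside a wh-island (introduced by "if"), which blocks movement.
In A, the extraction path crosses only that-complement boundaries, which are transparent.
So A is grammatical.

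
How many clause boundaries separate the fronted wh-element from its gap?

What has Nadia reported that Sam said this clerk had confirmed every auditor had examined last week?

3

"what" is extracted from the object of "examined".
Boundaries crossed, outermost first: [that], [Ø], [Ø] — 3 in total.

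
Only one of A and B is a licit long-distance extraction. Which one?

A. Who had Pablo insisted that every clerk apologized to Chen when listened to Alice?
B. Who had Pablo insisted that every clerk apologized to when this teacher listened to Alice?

B

In A, the wh-phrase is extracted from inside an adjunct island (introduced by "when"), which blocks movement.
In B, the extraction path crosses only that-complement boundaries, which are transparent.
So B is grammatical.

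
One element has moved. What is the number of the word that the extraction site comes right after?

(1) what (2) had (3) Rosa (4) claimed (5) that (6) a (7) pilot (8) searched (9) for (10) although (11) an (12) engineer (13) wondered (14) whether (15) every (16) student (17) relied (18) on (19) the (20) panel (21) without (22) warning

The displaced element is "what" (word 1).
It is linked across 1 clause boundary (that).
It functions as the object of the preposition "for" of "searched", so the gap sits immediately after word 9 ("for").
Base order: Rosa had claimed that a pilot searched for what although an engineer wondered whether every student relied on the panel without warning.

9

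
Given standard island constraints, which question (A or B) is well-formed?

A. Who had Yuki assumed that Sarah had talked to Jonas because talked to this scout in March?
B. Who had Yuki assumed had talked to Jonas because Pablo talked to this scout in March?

B

In A, the wh-phrase is extracted from inside an adjunct island (introduced by "because"), which blocks movement.
In B, the extraction path crosses only that-complement boundaries, which are transparent.
So B is grammatical.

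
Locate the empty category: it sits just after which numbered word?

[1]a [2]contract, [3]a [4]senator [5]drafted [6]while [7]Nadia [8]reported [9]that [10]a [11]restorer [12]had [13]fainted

The displaced element is "a contract" (word 2).
It functions as the direct object of "drafted", so the gap sits immediately after word 5 ("drafted").
Base order: A senator drafted a contract while Nadia reported that a restorer had fainted.

5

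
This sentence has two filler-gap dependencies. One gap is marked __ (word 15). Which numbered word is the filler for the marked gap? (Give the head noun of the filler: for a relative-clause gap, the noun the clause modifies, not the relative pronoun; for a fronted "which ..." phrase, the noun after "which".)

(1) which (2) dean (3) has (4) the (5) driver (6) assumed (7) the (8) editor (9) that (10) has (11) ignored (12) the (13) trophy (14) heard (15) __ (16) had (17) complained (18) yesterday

The marked gap is the subject of "complained".
Its filler is the fronted wh-phrase "which dean", at word 2.
(The other dependency links word 8 to a gap after word 9.)

2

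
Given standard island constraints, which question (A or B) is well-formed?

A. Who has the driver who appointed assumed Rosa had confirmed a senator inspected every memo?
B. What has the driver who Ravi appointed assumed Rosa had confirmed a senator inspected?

B

In A, the wh-phrase is extracted from inside a complex-NP island (relative clause) (introduced by "who"), which blocks movement.
In B, the extraction path crosses only that-complement boundaries, which are transparent.
So B is grammatical.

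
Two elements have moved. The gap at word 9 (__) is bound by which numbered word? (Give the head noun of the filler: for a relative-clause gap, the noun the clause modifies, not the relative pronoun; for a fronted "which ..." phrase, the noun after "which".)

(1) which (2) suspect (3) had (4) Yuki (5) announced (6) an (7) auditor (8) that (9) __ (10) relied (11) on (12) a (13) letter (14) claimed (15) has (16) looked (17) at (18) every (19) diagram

The marked gap is inside the relative clause, the subject of "relied".
Its filler is the head noun "auditor" (via "that"), at word 7.
(The other dependency links word 2 to a gap after word 14.)

7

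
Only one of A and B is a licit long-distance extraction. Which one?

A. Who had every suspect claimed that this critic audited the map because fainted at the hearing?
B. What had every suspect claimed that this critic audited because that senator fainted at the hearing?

In A, the wh-phrase is extracted from inside an adjunct island (introduced by "because"), which blocks movement.
In B, the extraction path crosses only that-complement boundaries, which are transparent.
So B is grammatical.

B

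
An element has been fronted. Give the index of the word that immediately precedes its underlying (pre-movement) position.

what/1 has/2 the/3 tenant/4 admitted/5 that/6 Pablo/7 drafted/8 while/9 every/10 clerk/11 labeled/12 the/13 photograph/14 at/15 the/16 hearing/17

8

The displaced element is "what" (word 1).
It is linked across 1 clause boundary (that).
It functions as the direct object of "drafted", so the gap sits immediately after word 8 ("drafted").
Base order: The tenant has admitted that Pablo drafted what while every clerk labeled the photograph at the hearing.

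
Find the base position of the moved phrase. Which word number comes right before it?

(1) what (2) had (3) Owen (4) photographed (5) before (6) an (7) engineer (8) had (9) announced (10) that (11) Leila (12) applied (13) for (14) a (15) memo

4

The displaced element is "what" (word 1).
It functions as the direct object of "photographed", so the gap sits immediately after word 4 ("photographed").
Base order: Owen had photographed what before an engineer had announced that Leila applied for a memo.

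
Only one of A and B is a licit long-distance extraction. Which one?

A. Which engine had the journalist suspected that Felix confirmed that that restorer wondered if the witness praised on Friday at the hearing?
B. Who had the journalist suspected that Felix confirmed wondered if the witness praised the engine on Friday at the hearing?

In A, the wh-phrase is extracted from inside a wh-island (introduced by "if"), which blocks movement.
In B, the extraction path crosses only that-complement boundaries, which are transparent.
So B is grammatical.

B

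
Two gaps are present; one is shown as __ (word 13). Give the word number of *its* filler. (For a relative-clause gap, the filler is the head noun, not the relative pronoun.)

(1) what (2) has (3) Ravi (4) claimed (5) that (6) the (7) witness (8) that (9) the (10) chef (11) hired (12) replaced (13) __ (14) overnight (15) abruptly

The marked gap is the direct object of "replaced".
Its filler is the fronted wh-phrase "what", at word 1.
(The other dependency links word 7 to a gap after word 11.)

1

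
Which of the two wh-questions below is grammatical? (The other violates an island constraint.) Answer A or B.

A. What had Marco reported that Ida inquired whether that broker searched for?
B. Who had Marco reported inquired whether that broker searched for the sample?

B

In A, the wh-phrase is extracted from inside a wh-island (introduced by "whether"), which blocks movement.
In B, the extraction path crosses only that-complement boundaries, which are transparent.
So B is grammatical.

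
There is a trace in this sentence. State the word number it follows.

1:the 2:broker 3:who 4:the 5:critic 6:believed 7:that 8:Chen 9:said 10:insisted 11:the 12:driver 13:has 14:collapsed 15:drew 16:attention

9

The displaced element is "the broker" (word 2).
It is linked across 2 clause boundaries (that → Ø).
It functions as the subject of "insisted", so the gap sits immediately after word 9 ("said").
Base order: The critic believed that Chen said that the broker insisted the driver has collapsed.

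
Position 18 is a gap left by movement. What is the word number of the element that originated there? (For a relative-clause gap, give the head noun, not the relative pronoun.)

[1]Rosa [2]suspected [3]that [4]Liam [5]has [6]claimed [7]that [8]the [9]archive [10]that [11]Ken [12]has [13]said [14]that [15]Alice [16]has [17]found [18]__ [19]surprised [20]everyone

9

The gap at 18 is the object of "found", inside a relative clause.
The relative pronoun is "that" (word 10); it is bound by the head noun immediately before it.
Its filler is the head noun "archive", at word 9.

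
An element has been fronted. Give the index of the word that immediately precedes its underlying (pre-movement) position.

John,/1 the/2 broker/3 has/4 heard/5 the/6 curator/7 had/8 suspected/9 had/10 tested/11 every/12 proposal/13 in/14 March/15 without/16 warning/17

The displaced element is "John" (word 1).
It is linked across 2 clause boundaries (Ø → Ø).
It functions as the subject of "tested", so the gap sits immediately after word 9 ("suspected").
Base order: The broker has heard the curator had suspected that John had tested every proposal in March without warning.

9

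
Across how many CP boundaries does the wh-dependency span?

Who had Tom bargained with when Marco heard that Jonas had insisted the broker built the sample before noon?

"who" originates inside the matrix clause — no clause boundary is crossed.

0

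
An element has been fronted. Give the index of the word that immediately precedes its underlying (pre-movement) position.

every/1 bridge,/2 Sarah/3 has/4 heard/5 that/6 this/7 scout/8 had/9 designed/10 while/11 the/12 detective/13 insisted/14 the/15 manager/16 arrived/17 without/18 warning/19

The displaced element is "every bridge" (word 2).
It is linked across 1 clause boundary (that).
It functions as the direct object of "designed", so the gap sits immediately after word 10 ("designed").
Base order: Sarah has heard that this scout had designed every bridge while the detective insisted the manager arrived without warning.

10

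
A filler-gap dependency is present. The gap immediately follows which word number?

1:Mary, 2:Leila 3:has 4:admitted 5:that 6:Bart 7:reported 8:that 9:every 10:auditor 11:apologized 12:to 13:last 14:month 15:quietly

12

The displaced element is "Mary" (word 1).
It is linked across 2 clause boundaries (that → that).
It functions as the object of the preposition "to" of "apologized", so the gap sits immediately after word 12 ("to").
Base order: Leila has admitted that Bart reported that every auditor apologized to Mary last month quietly.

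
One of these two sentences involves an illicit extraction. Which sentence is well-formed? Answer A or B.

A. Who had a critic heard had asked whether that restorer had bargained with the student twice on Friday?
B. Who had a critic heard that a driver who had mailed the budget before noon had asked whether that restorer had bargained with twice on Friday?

A

In B, the wh-phrase is extracted from inside a wh-island (introduced by "whether"), which blocks movement.
In A, the extraction path crosses only that-complement boundaries, which are transparent.
So A is grammatical.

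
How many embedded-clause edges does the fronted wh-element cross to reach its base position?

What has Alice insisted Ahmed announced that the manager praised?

"what" is extracted from the object of "praised".
Boundaries crossed, outermost first: [Ø], [that] — 2 in total.

2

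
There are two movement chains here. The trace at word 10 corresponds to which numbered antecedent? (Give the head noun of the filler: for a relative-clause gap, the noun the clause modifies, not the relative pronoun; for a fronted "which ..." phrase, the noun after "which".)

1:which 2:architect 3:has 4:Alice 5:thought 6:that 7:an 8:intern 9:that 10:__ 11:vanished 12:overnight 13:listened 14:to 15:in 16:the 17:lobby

8

The marked gap is inside the relative clause, the subject of "vanished".
Its filler is the head noun "intern" (via "that"), at word 8.
(The other dependency links word 2 to a gap after word 14.)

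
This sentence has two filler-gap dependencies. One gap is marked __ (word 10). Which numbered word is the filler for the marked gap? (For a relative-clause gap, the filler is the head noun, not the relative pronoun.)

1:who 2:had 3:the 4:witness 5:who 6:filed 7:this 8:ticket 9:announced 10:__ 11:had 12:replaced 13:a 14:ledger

1

The marked gap is the subject of "replaced".
Its filler is the fronted wh-phrase "who", at word 1.
(The other dependency links word 4 to a gap after word 5.)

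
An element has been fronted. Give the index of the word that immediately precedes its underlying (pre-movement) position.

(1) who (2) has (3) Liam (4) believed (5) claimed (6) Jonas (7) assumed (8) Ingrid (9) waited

The displaced element is "who" (word 1).
It is linked across 1 clause boundary (Ø).
It functions as the subject of "claimed", so the gap sits immediately after word 4 ("believed").
Base order: Liam has believed that who claimed Jonas assumed Ingrid waited.

4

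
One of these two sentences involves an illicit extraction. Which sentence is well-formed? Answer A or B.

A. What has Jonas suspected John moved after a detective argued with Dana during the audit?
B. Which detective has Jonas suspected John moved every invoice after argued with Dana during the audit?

A

In B, the wh-phrase is extracted from inside an adjunct island (introduced by "after"), which blocks movement.
In A, the extraction path crosses only that-complement boundaries, which are transparent.
So A is grammatical.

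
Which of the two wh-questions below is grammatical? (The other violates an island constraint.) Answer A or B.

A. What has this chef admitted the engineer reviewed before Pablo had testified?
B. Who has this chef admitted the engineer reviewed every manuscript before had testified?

A

In B, the wh-phrase is extracted from inside an adjunct island (introduced by "before"), which blocks movement.
In A, the extraction path crosses only that-complement boundaries, which are transparent.
So A is grammatical.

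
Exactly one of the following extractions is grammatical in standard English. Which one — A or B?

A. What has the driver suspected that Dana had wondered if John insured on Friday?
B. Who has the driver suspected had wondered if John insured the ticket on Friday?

B

In A, the wh-phrase is extracted from inside a wh-island (introduced by "if"), which blocks movement.
In B, the extraction path crosses only that-complement boundaries, which are transparent.
So B is grammatical.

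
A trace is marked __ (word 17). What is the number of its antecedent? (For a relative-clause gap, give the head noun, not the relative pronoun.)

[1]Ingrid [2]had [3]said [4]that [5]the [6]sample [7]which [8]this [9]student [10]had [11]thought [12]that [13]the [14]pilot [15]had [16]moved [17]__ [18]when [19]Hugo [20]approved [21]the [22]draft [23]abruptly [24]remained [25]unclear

The gap at 17 is the object of "moved", inside a relative clause.
The relative pronoun is "which" (word 7); it is bound by the head noun immediately before it.
Its filler is the head noun "sample", at word 6.

6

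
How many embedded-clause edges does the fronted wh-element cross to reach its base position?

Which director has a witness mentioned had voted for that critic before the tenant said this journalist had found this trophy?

"which director" is extracted from the subject of "voted".
Boundaries crossed, outermost first: [Ø] — 1 in total.

1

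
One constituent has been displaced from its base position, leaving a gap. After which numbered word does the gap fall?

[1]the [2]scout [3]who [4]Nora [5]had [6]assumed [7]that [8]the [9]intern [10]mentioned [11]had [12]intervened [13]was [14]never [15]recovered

10

The displaced element is "the scout" (word 2).
It is linked across 2 clause boundaries (that → Ø).
It functions as the subject of "intervened", so the gap sits immediately after word 10 ("mentioned").
Base order: Nora had assumed that the intern mentioned the scout had intervened.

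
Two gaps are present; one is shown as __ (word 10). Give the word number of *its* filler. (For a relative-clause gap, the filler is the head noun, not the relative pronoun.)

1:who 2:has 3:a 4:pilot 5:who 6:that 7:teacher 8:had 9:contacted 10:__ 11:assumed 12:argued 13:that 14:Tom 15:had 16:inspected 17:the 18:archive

The marked gap is inside the relative clause, the direct object of "contacted".
Its filler is the head noun "pilot" (via "who"), at word 4.
(The other dependency links word 1 to a gap after word 11.)

4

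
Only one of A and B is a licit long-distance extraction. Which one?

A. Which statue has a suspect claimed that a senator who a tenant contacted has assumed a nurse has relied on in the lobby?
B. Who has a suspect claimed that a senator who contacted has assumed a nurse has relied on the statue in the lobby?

A

In B, the wh-phrase is extracted from inside a complex-NP island (relative clause) (introduced by "who"), which blocks movement.
In A, the extraction path crosses only that-complement boundaries, which are transparent.
So A is grammatical.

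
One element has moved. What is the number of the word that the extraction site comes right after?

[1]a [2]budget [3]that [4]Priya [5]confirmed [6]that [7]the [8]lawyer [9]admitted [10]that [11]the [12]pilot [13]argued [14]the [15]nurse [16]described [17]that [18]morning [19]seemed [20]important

16

The displaced element is "a budget" (word 2).
It is linked across 3 clause boundaries (that → that → Ø).
It functions as the direct object of "described", so the gap sits immediately after word 16 ("described").
Base order: Priya confirmed that the lawyer admitted that the pilot argued the nurse described a budget that morning.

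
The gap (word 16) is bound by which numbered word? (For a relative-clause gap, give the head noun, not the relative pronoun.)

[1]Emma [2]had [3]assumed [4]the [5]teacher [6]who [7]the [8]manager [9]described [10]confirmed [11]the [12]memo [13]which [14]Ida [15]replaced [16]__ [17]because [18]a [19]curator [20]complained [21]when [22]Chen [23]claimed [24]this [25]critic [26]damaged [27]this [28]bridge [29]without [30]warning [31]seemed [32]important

12

The gap at 16 is the object of "replaced", inside a relative clause.
The relative pronoun is "which" (word 13); it is bound by the head noun immediately before it.
Its filler is the head noun "memo", at word 12.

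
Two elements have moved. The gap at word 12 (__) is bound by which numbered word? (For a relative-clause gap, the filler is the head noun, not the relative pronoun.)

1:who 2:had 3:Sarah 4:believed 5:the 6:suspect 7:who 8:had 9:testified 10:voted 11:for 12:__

1

The marked gap is the object of the preposition "for" of "voted".
Its filler is the fronted wh-phrase "who", at word 1.
(The other dependency links word 6 to a gap after word 7.)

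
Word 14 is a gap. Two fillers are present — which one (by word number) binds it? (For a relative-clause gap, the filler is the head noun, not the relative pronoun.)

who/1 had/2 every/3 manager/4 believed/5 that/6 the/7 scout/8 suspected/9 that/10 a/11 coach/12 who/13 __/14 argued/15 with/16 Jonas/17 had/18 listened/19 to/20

12

The marked gap is inside the relative clause, the subject of "argued".
Its filler is the head noun "coach" (via "who"), at word 12.
(The other dependency links word 1 to a gap after word 20.)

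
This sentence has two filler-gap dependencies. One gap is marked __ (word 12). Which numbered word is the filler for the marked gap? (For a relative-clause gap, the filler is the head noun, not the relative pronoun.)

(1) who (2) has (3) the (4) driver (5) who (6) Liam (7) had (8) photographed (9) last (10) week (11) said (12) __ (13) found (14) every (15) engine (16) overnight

1

The marked gap is the subject of "found".
Its filler is the fronted wh-phrase "who", at word 1.
(The other dependency links word 4 to a gap after word 8.)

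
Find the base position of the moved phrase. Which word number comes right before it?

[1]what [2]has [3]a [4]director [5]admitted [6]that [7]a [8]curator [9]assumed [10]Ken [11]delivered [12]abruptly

11

The displaced element is "what" (word 1).
It is linked across 2 clause boundaries (that → Ø).
It functions as the direct object of "delivered", so the gap sits immediately after word 11 ("delivered").
Base order: A director has admitted that a curator assumed Ken delivered what abruptly.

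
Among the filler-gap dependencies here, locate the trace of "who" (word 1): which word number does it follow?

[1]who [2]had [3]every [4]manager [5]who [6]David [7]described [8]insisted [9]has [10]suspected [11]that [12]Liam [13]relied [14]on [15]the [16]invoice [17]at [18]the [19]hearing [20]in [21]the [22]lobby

The displaced element is "who" (word 1).
It is linked across 1 clause boundary (Ø).
It functions as the subject of "suspected", so the gap sits immediately after word 8 ("insisted").
Base order: Every manager who David described had insisted that who has suspected that Liam relied on the invoice at the hearing in the lobby.

8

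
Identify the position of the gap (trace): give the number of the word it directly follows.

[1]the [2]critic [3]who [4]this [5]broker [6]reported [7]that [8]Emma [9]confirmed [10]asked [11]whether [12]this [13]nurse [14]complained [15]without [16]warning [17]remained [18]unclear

The displaced element is "the critic" (word 2).
It is linked across 2 clause boundaries (that → Ø).
It functions as the subject of "asked", so the gap sits immediately after word 9 ("confirmed").
Base order: This broker reported that Emma confirmed that the critic asked whether this nurse complained without warning.

9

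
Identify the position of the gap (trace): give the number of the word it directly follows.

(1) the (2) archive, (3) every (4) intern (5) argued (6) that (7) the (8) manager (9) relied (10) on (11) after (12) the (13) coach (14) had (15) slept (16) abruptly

The displaced element is "the archive" (word 2).
It is linked across 1 clause boundary (that).
It functions as the object of the preposition "on" of "relied", so the gap sits immediately after word 10 ("on").
Base order: Every intern argued that the manager relied on the archive after the coach had slept abruptly.

10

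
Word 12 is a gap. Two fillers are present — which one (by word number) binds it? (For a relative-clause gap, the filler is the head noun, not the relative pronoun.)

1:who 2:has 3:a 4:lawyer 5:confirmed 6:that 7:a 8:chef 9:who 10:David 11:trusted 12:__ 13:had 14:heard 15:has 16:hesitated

8

The marked gap is inside the relative clause, the direct object of "trusted".
Its filler is the head noun "chef" (via "who"), at word 8.
(The other dependency links word 1 to a gap after word 14.)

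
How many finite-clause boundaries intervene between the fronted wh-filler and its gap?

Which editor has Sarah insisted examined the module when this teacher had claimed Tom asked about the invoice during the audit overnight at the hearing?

1

"which editor" is extracted from the subject of "examined".
Boundaries crossed, outermost first: [Ø] — 1 in total.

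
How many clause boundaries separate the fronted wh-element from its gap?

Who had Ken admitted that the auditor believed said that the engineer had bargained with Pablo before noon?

"who" is extracted from the subject of "said".
Boundaries crossed, outermost first: [that], [Ø] — 2 in total.

2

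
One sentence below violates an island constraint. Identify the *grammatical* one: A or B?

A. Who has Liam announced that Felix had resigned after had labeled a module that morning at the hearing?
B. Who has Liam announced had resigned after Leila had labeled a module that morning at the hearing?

B

In A, the wh-phrase is extracted from inside an adjunct island (introduced by "after"), which blocks movement.
In B, the extraction path crosses only that-complement boundaries, which are transparent.
So B is grammatical.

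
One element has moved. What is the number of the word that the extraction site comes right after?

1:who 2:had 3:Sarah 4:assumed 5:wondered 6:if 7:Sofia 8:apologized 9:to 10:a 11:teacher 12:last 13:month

The displaced element is "who" (word 1).
It is linked across 1 clause boundary (Ø).
It functions as the subject of "wondered", so the gap sits immediately after word 4 ("assumed").
Base order: Sarah had assumed who wondered if Sofia apologized to a teacher last month.

4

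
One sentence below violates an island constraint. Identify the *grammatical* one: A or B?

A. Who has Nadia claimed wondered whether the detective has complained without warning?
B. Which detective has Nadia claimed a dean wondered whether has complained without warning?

In B, the wh-phrase is extracted from inside a wh-island (introduced by "whether"), which blocks movement.
In A, the extraction path crosses only that-complement boundaries, which are transparent.
So A is grammatical.

A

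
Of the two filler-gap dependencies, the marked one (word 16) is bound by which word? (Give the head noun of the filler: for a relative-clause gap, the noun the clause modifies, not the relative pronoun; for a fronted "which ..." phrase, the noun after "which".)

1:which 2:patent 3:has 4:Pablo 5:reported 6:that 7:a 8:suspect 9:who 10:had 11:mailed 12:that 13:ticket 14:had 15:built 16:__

2

The marked gap is the direct object of "built".
Its filler is the fronted wh-phrase "which patent", at word 2.
(The other dependency links word 8 to a gap after word 9.)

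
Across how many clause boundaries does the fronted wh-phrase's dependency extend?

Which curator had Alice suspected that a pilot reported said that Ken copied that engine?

2

"which curator" is extracted from the subject of "said".
Boundaries crossed, outermost first: [that], [Ø] — 2 in total.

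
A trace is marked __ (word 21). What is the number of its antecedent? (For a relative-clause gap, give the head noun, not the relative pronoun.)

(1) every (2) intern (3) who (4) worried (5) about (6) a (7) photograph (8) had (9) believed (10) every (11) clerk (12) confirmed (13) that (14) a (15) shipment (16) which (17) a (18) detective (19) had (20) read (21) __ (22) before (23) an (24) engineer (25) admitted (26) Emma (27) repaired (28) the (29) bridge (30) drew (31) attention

15

The gap at 21 is the object of "read", inside a relative clause.
The relative pronoun is "which" (word 16); it is bound by the head noun immediately before it.
Its filler is the head noun "shipment", at word 15.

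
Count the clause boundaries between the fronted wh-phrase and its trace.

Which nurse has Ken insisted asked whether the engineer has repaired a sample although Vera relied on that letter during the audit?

1

"which nurse" is extracted from the subject of "asked".
Boundaries crossed, outermost first: [Ø] — 1 in total.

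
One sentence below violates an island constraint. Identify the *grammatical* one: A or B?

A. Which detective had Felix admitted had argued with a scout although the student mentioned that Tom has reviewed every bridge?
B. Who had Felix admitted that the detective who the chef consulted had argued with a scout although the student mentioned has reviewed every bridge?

A

In B, the wh-phrase is extracted from inside an adjunct island (introduced by "although"), which blocks movement.
In A, the extraction path crosses only that-complement boundaries, which are transparent.
So A is grammatical.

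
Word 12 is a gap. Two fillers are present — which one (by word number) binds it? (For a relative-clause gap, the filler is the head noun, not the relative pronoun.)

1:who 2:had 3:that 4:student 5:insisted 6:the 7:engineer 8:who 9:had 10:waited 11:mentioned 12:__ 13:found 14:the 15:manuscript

1

The marked gap is the subject of "found".
Its filler is the fronted wh-phrase "who", at word 1.
(The other dependency links word 7 to a gap after word 8.)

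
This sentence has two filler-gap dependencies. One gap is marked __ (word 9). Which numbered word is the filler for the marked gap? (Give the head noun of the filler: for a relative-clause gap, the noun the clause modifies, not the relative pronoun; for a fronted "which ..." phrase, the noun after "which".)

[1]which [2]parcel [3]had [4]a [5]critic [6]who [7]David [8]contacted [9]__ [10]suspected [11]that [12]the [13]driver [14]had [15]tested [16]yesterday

5

The marked gap is inside the relative clause, the direct object of "contacted".
Its filler is the head noun "critic" (via "who"), at word 5.
(The other dependency links word 2 to a gap after word 15.)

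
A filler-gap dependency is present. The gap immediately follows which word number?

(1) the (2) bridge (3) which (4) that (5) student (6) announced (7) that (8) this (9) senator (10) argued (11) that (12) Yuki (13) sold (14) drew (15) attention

13

The displaced element is "the bridge" (word 2).
It is linked across 2 clause boundaries (that → that).
It functions as the direct object of "sold", so the gap sits immediately after word 13 ("sold").
Base order: That student announced that this senator argued that Yuki sold the bridge.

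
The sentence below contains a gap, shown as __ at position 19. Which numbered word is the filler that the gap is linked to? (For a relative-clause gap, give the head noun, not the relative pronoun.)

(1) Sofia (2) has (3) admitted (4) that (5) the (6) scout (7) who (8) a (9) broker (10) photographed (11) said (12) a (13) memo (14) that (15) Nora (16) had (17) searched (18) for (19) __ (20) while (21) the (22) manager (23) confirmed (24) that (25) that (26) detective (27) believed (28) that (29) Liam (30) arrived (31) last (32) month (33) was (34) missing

13

The gap at 19 is the prepositional object of "searched", inside a relative clause.
The relative pronoun is "that" (word 14); it is bound by the head noun immediately before it.
Its filler is the head noun "memo", at word 13.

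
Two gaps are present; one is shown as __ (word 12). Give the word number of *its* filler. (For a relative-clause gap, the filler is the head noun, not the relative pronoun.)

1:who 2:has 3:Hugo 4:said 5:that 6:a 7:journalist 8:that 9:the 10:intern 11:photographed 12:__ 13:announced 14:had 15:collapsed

7

The marked gap is inside the relative clause, the direct object of "photographed".
Its filler is the head noun "journalist" (via "that"), at word 7.
(The other dependency links word 1 to a gap after word 13.)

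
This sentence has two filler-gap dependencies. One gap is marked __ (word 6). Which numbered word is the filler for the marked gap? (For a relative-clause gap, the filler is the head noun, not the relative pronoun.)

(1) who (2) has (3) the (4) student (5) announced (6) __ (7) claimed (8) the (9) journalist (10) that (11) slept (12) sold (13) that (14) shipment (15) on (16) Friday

1

The marked gap is the subject of "claimed".
Its filler is the fronted wh-phrase "who", at word 1.
(The other dependency links word 9 to a gap after word 10.)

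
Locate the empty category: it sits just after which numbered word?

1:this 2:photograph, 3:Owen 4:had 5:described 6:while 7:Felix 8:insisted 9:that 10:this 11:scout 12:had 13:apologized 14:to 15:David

The displaced element is "this photograph" (word 2).
It functions as the direct object of "described", so the gap sits immediately after word 5 ("described").
Base order: Owen had described this photograph while Felix insisted that this scout had apologized to David.

5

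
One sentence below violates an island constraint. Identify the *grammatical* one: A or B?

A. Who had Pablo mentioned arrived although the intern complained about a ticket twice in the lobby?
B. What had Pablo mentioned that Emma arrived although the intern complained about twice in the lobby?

A

In B, the wh-phrase is extracted from inside an adjunct island (introduced by "although"), which blocks movement.
In A, the extraction path crosses only that-complement boundaries, which are transparent.
So A is grammatical.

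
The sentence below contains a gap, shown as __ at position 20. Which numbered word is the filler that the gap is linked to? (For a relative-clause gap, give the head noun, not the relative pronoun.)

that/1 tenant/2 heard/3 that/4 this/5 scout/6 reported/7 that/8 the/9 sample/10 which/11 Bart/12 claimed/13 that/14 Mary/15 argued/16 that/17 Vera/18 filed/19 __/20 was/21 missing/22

10

The gap at 20 is the object of "filed", inside a relative clause.
The relative pronoun is "which" (word 11); it is bound by the head noun immediately before it.
Its filler is the head noun "sample", at word 10.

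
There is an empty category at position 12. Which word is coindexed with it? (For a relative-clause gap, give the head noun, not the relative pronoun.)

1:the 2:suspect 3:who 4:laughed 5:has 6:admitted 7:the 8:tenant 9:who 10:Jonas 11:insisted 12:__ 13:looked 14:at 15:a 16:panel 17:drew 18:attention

The gap at 12 is the subject of "looked", inside a relative clause.
The relative pronoun is "who" (word 9); it is bound by the head noun immediately before it.
Its filler is the head noun "tenant", at word 8.

8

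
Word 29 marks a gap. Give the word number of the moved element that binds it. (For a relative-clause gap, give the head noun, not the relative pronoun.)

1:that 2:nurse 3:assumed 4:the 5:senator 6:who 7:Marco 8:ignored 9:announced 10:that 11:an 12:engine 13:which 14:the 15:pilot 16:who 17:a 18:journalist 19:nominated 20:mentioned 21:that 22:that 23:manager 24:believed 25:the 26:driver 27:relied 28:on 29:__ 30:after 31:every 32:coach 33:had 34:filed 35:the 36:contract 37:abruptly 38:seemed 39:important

12

The gap at 29 is the prepositional object of "relied", inside a relative clause.
The relative pronoun is "which" (word 13); it is bound by the head noun immediately before it.
Its filler is the head noun "engine", at word 12.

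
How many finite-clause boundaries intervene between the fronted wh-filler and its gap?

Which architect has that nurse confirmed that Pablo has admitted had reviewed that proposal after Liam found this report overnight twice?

"which architect" is extracted from the subject of "reviewed".
Boundaries crossed, outermost first: [that], [Ø] — 2 in total.

2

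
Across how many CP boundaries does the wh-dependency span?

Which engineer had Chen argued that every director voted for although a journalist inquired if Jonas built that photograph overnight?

"which engineer" is extracted from the PP object of "voted".
Boundaries crossed, outermost first: [that] — 1 in total.

1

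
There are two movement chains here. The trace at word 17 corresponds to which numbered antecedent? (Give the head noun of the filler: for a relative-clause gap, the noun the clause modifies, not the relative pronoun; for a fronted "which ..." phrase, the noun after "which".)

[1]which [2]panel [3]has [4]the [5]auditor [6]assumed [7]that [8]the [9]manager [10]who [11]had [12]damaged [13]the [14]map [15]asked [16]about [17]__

The marked gap is the object of the preposition "about" of "asked".
Its filler is the fronted wh-phrase "which panel", at word 2.
(The other dependency links word 9 to a gap after word 10.)

2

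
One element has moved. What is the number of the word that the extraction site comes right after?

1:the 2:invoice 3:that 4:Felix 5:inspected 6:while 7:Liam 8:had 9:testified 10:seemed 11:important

5

The displaced element is "the invoice" (word 2).
It functions as the direct object of "inspected", so the gap sits immediately after word 5 ("inspected").
Base order: Felix inspected the invoice while Liam had testified.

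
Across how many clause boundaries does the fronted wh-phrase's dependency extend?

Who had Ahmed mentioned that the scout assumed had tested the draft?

"who" is extracted from the subject of "tested".
Boundaries crossed, outermost first: [that], [Ø] — 2 in total.

2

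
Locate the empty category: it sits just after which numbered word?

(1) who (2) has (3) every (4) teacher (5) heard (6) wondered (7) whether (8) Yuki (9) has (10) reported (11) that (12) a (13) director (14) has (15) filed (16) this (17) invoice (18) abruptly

5

The displaced element is "who" (word 1).
It is linked across 1 clause boundary (Ø).
It functions as the subject of "wondered", so the gap sits immediately after word 5 ("heard").
Base order: Every teacher has heard that who wondered whether Yuki has reported that a director has filed this invoice abruptly.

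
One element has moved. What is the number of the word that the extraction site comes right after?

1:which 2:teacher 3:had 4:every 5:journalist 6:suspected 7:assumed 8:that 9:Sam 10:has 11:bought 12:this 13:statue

6

The displaced element is "which teacher" (word 2).
It is linked across 1 clause boundary (Ø).
It functions as the subject of "assumed", so the gap sits immediately after word 6 ("suspected").
Base order: Every journalist had suspected which teacher assumed that Sam has bought this statue.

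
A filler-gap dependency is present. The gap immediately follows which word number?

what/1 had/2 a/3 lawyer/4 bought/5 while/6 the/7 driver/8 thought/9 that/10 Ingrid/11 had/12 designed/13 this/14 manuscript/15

5

The displaced element is "what" (word 1).
It functions as the direct object of "bought", so the gap sits immediately after word 5 ("bought").
Base order: A lawyer had bought what while the driver thought that Ingrid had designed this manuscript.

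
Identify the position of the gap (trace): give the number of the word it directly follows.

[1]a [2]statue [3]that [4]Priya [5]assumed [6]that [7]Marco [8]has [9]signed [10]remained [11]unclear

9

The displaced element is "a statue" (word 2).
It is linked across 1 clause boundary (that).
It functions as the direct object of "signed", so the gap sits immediately after word 9 ("signed").
Base order: Priya assumed that Marco has signed a statue.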